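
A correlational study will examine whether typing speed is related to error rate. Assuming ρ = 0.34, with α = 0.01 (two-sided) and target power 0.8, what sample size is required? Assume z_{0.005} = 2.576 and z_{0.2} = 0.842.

Fisher's z: C = ½·ln((1+r)/(1−r)) = ½·ln(2.0303) = 0.3541.
n = ((z_{α/2} + z_β)/C)² + 3.
(2.576 + 0.842) / 0.3541 = 3.418 / 0.3541 = 9.653.
n = 9.653² + 3 = 93.17 + 3 = 96.2.
Round up.

n = 97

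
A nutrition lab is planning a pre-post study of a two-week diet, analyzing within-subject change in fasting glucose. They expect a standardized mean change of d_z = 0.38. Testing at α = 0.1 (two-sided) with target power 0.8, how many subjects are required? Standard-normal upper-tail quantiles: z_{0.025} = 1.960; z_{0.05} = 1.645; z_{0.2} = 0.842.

For a paired (one-sample on differences) test: n = ((z_{α/2} + z_β) / d)².
z_{α/2} + z_β = 1.645 + 0.842 = 2.487.
n = (2.487 / 0.38)² = 6.545² = 42.83.
Round up.

n = 43 pairs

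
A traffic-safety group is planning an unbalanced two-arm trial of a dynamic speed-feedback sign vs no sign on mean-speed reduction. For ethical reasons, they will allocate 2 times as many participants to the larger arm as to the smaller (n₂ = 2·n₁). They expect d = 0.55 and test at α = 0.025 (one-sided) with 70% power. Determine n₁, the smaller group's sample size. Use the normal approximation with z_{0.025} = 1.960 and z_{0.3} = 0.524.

With allocation ratio k = n₂/n₁ = 2, Var(x̄₁−x̄₂) = σ²(1/n₁ + 1/(k·n₁)) = σ²·(k+1)/(k·n₁).
So n₁ = (1 + 1/k)·((z_{α} + z_β)/d)² = 1.500 × (2.484/0.55)².
n₁ = 1.500 × 20.40 = 30.6.
Round up: n₁ = 31, giving n₂ = 2 × 31 = 62.

n₁ = 31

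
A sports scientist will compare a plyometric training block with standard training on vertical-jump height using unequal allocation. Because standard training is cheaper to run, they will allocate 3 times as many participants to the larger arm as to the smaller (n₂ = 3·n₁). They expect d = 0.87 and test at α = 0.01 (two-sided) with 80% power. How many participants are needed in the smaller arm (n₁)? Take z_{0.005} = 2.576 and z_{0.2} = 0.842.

n₁ = 21

With allocation ratio k = n₂/n₁ = 3, Var(x̄₁−x̄₂) = σ²(1/n₁ + 1/(k·n₁)) = σ²·(k+1)/(k·n₁).
So n₁ = (1 + 1/k)·((z_{α/2} + z_β)/d)² = 1.333 × (3.418/0.87)².
n₁ = 1.333 × 15.43 = 20.6.
Round up: n₁ = 21, giving n₂ = 3 × 21 = 63.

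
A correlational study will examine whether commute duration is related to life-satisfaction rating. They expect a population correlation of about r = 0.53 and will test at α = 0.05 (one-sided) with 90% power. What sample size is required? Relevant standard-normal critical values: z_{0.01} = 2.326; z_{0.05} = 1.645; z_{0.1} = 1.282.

n = 28

Fisher's z: C = ½·ln((1+r)/(1−r)) = ½·ln(3.2553) = 0.5901.
n = ((z_{α} + z_β)/C)² + 3.
(1.645 + 1.282) / 0.5901 = 2.927 / 0.5901 = 4.960.
n = 4.960² + 3 = 24.60 + 3 = 27.6.
Round up.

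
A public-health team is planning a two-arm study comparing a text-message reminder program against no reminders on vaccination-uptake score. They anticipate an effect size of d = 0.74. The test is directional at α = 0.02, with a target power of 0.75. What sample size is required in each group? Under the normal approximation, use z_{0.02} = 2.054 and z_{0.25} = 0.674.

For two independent groups with equal n: n = 2·((z_{α} + z_β) / d)².
z_{α} + z_β = 2.054 + 0.674 = 2.728.
n = 2 × (2.728 / 0.74)² = 2 × 3.686² = 2 × 13.59 = 27.2.
Round up to the next whole participant.

n = 28 per group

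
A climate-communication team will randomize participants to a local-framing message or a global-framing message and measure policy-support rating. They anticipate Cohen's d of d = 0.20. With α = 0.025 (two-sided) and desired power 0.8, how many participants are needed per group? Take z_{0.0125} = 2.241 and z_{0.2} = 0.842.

For two independent groups with equal n: n = 2·((z_{α/2} + z_β) / d)².
z_{α/2} + z_β = 2.241 + 0.842 = 3.083.
n = 2 × (3.083 / 0.20)² = 2 × 15.415² = 2 × 237.62 = 475.2.
Round up to the next whole participant.

n = 476 per group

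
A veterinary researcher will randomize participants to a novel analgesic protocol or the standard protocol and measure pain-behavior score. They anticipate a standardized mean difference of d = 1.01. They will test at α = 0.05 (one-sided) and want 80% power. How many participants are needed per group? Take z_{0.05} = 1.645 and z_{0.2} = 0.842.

n = 13 per group

For two independent groups with equal n: n = 2·((z_{α} + z_β) / d)².
z_{α} + z_β = 1.645 + 0.842 = 2.487.
n = 2 × (2.487 / 1.01)² = 2 × 2.462² = 2 × 6.06 = 12.1.
Round up to the next whole participant.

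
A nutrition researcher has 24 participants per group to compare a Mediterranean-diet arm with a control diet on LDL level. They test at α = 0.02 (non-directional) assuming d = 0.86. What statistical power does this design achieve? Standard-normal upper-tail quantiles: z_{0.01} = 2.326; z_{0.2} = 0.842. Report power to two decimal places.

For two equal groups, power = Φ(d·√(n/2) − z_{α/2}).
d·√(n/2) = 0.86 × √(24/2) = 0.86 × 3.464 = 2.979.
z_β = 2.979 − 2.326 = 0.653.
Power = Φ(0.653) = 0.743.

power ≈ 0.74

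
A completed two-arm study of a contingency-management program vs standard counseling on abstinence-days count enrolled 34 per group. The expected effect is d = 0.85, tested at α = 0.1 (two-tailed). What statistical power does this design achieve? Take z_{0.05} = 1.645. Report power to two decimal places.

power ≈ 0.97

For two equal groups, power = Φ(d·√(n/2) − z_{α/2}).
d·√(n/2) = 0.85 × √(34/2) = 0.85 × 4.123 = 3.505.
z_β = 3.505 − 1.645 = 1.860.
Power = Φ(1.860) = 0.969.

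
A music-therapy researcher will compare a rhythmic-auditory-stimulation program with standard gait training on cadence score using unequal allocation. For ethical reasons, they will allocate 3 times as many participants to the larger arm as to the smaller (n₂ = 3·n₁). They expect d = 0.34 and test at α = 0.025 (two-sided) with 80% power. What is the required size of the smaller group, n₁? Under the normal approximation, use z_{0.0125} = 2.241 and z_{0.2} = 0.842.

With allocation ratio k = n₂/n₁ = 3, Var(x̄₁−x̄₂) = σ²(1/n₁ + 1/(k·n₁)) = σ²·(k+1)/(k·n₁).
So n₁ = (1 + 1/k)·((z_{α/2} + z_β)/d)² = 1.333 × (3.083/0.34)².
n₁ = 1.333 × 82.22 = 109.6.
Round up: n₁ = 110, giving n₂ = 3 × 110 = 330.

n₁ = 110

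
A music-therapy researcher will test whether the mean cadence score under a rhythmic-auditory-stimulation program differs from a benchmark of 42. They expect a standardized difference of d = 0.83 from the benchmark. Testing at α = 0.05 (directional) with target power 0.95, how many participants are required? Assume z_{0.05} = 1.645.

n = 16

For a one-sample test: n = ((z_{α} + z_β) / d)².
z_{α} + z_β = 1.645 + 1.645 = 3.290.
n = (3.290 / 0.83)² = 3.964² = 15.71.
Round up.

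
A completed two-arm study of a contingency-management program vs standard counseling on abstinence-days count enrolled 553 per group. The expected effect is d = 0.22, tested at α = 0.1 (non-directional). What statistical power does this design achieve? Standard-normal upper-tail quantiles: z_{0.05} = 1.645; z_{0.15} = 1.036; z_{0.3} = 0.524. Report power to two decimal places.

power ≈ 0.98

For two equal groups, power = Φ(d·√(n/2) − z_{α/2}).
d·√(n/2) = 0.22 × √(553/2) = 0.22 × 16.628 = 3.658.
z_β = 3.658 − 1.645 = 2.013.
Power = Φ(2.013) = 0.978.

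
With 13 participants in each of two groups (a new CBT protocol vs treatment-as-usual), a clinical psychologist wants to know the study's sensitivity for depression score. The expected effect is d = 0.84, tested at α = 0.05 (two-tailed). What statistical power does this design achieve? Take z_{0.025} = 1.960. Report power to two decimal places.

For two equal groups, power = Φ(d·√(n/2) − z_{α/2}).
d·√(n/2) = 0.84 × √(13/2) = 0.84 × 2.550 = 2.142.
z_β = 2.142 − 1.960 = 0.182.
Power = Φ(0.182) = 0.572.

power ≈ 0.57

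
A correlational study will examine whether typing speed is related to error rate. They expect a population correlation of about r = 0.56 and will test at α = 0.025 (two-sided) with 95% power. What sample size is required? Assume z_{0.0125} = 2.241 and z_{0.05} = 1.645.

Fisher's z: C = ½·ln((1+r)/(1−r)) = ½·ln(3.5455) = 0.6328.
n = ((z_{α/2} + z_β)/C)² + 3.
(2.241 + 1.645) / 0.6328 = 3.886 / 0.6328 = 6.141.
n = 6.141² + 3 = 37.71 + 3 = 40.7.
Round up.

n = 41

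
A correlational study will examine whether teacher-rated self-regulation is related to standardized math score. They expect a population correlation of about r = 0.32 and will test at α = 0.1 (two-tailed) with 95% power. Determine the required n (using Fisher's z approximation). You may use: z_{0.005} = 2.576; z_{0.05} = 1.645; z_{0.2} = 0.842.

n = 102

Fisher's z: C = ½·ln((1+r)/(1−r)) = ½·ln(1.9412) = 0.3316.
n = ((z_{α/2} + z_β)/C)² + 3.
(1.645 + 1.645) / 0.3316 = 3.290 / 0.3316 = 9.922.
n = 9.922² + 3 = 98.44 + 3 = 101.4.
Round up.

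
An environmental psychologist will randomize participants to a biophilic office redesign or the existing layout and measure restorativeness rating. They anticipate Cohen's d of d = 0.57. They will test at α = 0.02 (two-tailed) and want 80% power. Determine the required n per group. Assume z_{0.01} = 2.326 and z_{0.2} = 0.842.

For two independent groups with equal n: n = 2·((z_{α/2} + z_β) / d)².
z_{α/2} + z_β = 2.326 + 0.842 = 3.168.
n = 2 × (3.168 / 0.57)² = 2 × 5.558² = 2 × 30.89 = 61.8.
Round up to the next whole participant.

n = 62 per group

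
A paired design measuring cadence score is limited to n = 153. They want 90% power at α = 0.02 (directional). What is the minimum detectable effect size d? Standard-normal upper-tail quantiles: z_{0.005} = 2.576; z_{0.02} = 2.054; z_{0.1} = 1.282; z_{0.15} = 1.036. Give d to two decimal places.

For a single sample (or paired design) of n = 153: d_min = (z_{α} + z_β)/√n.
z-sum = 2.054 + 1.282 = 3.336.
d_min = 3.336 / √153 = 3.336 / 12.369 = 0.270.

d_min ≈ 0.27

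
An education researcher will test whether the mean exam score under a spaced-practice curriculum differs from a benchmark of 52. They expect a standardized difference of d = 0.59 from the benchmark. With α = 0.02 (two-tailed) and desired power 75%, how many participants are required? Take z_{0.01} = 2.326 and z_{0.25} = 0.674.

For a one-sample test: n = ((z_{α/2} + z_β) / d)².
z_{α/2} + z_β = 2.326 + 0.674 = 3.000.
n = (3.000 / 0.59)² = 5.085² = 25.85.
Round up.

n = 26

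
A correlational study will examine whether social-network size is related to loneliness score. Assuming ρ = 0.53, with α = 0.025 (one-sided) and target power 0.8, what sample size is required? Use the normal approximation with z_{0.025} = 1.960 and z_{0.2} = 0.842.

n = 26

Fisher's z: C = ½·ln((1+r)/(1−r)) = ½·ln(3.2553) = 0.5901.
n = ((z_{α} + z_β)/C)² + 3.
(1.960 + 0.842) / 0.5901 = 2.802 / 0.5901 = 4.748.
n = 4.748² + 3 = 22.55 + 3 = 25.5.
Round up.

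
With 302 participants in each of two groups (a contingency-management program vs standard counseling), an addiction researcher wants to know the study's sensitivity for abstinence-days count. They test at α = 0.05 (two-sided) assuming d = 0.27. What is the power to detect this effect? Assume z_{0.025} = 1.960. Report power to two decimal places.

power ≈ 0.91

For two equal groups, power = Φ(d·√(n/2) − z_{α/2}).
d·√(n/2) = 0.27 × √(302/2) = 0.27 × 12.288 = 3.318.
z_β = 3.318 − 1.960 = 1.358.
Power = Φ(1.358) = 0.913.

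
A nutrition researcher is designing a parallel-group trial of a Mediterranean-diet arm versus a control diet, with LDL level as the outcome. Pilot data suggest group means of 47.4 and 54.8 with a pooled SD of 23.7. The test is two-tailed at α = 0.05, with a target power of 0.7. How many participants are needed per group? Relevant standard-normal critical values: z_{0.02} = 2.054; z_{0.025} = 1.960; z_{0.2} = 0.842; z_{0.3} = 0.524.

Cohen's d = |M₁ − M₂| / SD_pooled = |47.4 − 54.8| / 23.7 = 7.4 / 23.7 = 0.312.
For two independent groups with equal n: n = 2·((z_{α/2} + z_β) / d)².
z_{α/2} + z_β = 1.960 + 0.524 = 2.484.
n = 2 × (2.484 / 0.312)² = 2 × 7.962² = 2 × 63.39 = 126.8.
Round up to the next whole participant.

n = 127 per group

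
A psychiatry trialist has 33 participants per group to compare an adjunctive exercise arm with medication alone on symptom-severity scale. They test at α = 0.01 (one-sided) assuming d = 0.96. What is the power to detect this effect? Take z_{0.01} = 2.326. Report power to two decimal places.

For two equal groups, power = Φ(d·√(n/2) − z_{α}).
d·√(n/2) = 0.96 × √(33/2) = 0.96 × 4.062 = 3.900.
z_β = 3.900 − 2.326 = 1.574.
Power = Φ(1.574) = 0.942.

power ≈ 0.94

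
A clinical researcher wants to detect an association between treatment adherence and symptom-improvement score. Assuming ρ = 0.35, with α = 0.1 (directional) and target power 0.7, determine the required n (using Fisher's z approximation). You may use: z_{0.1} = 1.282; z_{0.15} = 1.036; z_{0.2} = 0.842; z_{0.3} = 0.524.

n = 28

Fisher's z: C = ½·ln((1+r)/(1−r)) = ½·ln(2.0769) = 0.3654.
n = ((z_{α} + z_β)/C)² + 3.
(1.282 + 0.524) / 0.3654 = 1.806 / 0.3654 = 4.943.
n = 4.943² + 3 = 24.43 + 3 = 27.4.
Round up.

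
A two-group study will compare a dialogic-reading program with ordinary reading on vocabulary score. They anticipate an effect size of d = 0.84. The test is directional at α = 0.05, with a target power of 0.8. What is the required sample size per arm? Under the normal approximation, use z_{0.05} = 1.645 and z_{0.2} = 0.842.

For two independent groups with equal n: n = 2·((z_{α} + z_β) / d)².
z_{α} + z_β = 1.645 + 0.842 = 2.487.
n = 2 × (2.487 / 0.84)² = 2 × 2.961² = 2 × 8.77 = 17.5.
Round up to the next whole participant.

n = 18 per group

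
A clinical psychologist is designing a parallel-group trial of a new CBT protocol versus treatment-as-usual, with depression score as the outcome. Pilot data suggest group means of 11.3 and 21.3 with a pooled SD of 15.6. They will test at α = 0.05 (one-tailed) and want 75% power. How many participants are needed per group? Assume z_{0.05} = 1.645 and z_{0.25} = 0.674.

n = 27 per group

Cohen's d = |M₁ − M₂| / SD_pooled = |11.3 − 21.3| / 15.6 = 10.0 / 15.6 = 0.641.
For two independent groups with equal n: n = 2·((z_{α} + z_β) / d)².
z_{α} + z_β = 1.645 + 0.674 = 2.319.
n = 2 × (2.319 / 0.641)² = 2 × 3.618² = 2 × 13.09 = 26.2.
Round up to the next whole participant.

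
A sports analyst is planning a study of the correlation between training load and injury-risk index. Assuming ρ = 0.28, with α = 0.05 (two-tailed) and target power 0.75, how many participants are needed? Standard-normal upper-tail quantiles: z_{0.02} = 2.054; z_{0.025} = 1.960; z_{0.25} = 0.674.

Fisher's z: C = ½·ln((1+r)/(1−r)) = ½·ln(1.7778) = 0.2877.
n = ((z_{α/2} + z_β)/C)² + 3.
(1.960 + 0.674) / 0.2877 = 2.634 / 0.2877 = 9.155.
n = 9.155² + 3 = 83.82 + 3 = 86.8.
Round up.

n = 87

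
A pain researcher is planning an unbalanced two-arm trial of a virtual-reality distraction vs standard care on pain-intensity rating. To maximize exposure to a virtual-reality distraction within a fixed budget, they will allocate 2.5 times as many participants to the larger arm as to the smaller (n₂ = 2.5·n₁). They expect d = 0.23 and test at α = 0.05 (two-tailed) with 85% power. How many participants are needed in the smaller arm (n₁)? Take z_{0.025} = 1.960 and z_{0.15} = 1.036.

n₁ = 238

With allocation ratio k = n₂/n₁ = 2.5, Var(x̄₁−x̄₂) = σ²(1/n₁ + 1/(k·n₁)) = σ²·(k+1)/(k·n₁).
So n₁ = (1 + 1/k)·((z_{α/2} + z_β)/d)² = 1.400 × (2.996/0.23)².
n₁ = 1.400 × 169.68 = 237.6.
Round up: n₁ = 238, giving n₂ = 2.5 × 238 = 595.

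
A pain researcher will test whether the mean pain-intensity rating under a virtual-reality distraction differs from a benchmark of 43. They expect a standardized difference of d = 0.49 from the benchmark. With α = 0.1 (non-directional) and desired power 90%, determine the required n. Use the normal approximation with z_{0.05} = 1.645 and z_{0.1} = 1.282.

n = 36

For a one-sample test: n = ((z_{α/2} + z_β) / d)².
z_{α/2} + z_β = 1.645 + 1.282 = 2.927.
n = (2.927 / 0.49)² = 5.973² = 35.68.
Round up.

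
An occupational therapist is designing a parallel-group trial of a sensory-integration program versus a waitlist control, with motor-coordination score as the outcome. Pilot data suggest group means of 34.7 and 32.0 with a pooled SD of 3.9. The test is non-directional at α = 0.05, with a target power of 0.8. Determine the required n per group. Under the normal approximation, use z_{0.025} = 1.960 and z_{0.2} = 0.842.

Cohen's d = |M₁ − M₂| / SD_pooled = |34.7 − 32.0| / 3.9 = 2.7 / 3.9 = 0.692.
For two independent groups with equal n: n = 2·((z_{α/2} + z_β) / d)².
z_{α/2} + z_β = 1.960 + 0.842 = 2.802.
n = 2 × (2.802 / 0.692)² = 2 × 4.049² = 2 × 16.40 = 32.8.
Round up to the next whole participant.

n = 33 per group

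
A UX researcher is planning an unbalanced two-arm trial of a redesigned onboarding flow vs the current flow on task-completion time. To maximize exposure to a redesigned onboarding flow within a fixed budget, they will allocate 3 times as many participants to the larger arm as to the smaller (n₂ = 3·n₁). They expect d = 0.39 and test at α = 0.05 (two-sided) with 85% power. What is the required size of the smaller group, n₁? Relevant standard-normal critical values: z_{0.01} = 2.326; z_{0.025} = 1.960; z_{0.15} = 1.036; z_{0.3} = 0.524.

With allocation ratio k = n₂/n₁ = 3, Var(x̄₁−x̄₂) = σ²(1/n₁ + 1/(k·n₁)) = σ²·(k+1)/(k·n₁).
So n₁ = (1 + 1/k)·((z_{α/2} + z_β)/d)² = 1.333 × (2.996/0.39)².
n₁ = 1.333 × 59.01 = 78.7.
Round up: n₁ = 79, giving n₂ = 3 × 79 = 237.

n₁ = 79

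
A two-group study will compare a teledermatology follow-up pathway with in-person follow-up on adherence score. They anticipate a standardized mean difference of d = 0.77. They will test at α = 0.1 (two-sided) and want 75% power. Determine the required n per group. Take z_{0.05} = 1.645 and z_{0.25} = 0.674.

n = 19 per group

For two independent groups with equal n: n = 2·((z_{α/2} + z_β) / d)².
z_{α/2} + z_β = 1.645 + 0.674 = 2.319.
n = 2 × (2.319 / 0.77)² = 2 × 3.012² = 2 × 9.07 = 18.1.
Round up to the next whole participant.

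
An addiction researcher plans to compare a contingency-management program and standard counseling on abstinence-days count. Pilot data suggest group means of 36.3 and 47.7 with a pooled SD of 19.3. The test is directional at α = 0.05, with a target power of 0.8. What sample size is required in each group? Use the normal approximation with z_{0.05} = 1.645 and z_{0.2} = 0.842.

n = 36 per group

Cohen's d = |M₁ − M₂| / SD_pooled = |36.3 − 47.7| / 19.3 = 11.4 / 19.3 = 0.591.
For two independent groups with equal n: n = 2·((z_{α} + z_β) / d)².
z_{α} + z_β = 1.645 + 0.842 = 2.487.
n = 2 × (2.487 / 0.591)² = 2 × 4.208² = 2 × 17.71 = 35.4.
Round up to the next whole participant.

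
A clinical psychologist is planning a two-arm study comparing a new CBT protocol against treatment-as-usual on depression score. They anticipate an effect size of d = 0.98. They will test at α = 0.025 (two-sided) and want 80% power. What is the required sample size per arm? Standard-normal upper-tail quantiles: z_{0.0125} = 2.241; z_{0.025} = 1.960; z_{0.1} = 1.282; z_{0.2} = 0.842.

n = 20 per group

For two independent groups with equal n: n = 2·((z_{α/2} + z_β) / d)².
z_{α/2} + z_β = 2.241 + 0.842 = 3.083.
n = 2 × (3.083 / 0.98)² = 2 × 3.146² = 2 × 9.90 = 19.8.
Round up to the next whole participant.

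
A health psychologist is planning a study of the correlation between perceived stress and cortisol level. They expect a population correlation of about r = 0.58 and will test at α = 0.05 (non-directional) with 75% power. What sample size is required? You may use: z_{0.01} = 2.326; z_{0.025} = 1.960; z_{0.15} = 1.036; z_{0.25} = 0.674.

n = 19

Fisher's z: C = ½·ln((1+r)/(1−r)) = ½·ln(3.7619) = 0.6625.
n = ((z_{α/2} + z_β)/C)² + 3.
(1.960 + 0.674) / 0.6625 = 2.634 / 0.6625 = 3.976.
n = 3.976² + 3 = 15.81 + 3 = 18.8.
Round up.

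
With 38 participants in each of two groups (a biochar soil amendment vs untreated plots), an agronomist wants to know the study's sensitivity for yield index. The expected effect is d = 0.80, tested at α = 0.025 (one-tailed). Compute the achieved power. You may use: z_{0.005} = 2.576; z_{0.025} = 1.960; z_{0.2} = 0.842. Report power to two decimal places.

For two equal groups, power = Φ(d·√(n/2) − z_{α}).
d·√(n/2) = 0.80 × √(38/2) = 0.80 × 4.359 = 3.487.
z_β = 3.487 − 1.960 = 1.527.
Power = Φ(1.527) = 0.937.

power ≈ 0.94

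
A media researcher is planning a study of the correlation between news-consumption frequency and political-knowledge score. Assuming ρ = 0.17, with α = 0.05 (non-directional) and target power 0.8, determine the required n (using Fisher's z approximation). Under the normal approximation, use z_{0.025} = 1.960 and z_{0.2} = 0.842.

n = 270

Fisher's z: C = ½·ln((1+r)/(1−r)) = ½·ln(1.4096) = 0.1717.
n = ((z_{α/2} + z_β)/C)² + 3.
(1.960 + 0.842) / 0.1717 = 2.802 / 0.1717 = 16.319.
n = 16.319² + 3 = 266.32 + 3 = 269.3.
Round up.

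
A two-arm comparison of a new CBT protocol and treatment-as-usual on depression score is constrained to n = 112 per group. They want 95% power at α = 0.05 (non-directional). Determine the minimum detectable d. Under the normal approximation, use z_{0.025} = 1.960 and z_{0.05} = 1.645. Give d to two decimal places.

d_min ≈ 0.48

For two independent groups of n = 112 each: d_min = (z_{α/2} + z_β)·√(2/n).
z-sum = 1.960 + 1.645 = 3.605.
d_min = 3.605 × √(2/112) = 3.605 × 0.1336 = 0.482.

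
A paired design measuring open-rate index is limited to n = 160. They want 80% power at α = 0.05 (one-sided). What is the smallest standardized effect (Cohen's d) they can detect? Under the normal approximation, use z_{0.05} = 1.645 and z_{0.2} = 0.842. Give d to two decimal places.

d_min ≈ 0.20

For a single sample (or paired design) of n = 160: d_min = (z_{α} + z_β)/√n.
z-sum = 1.645 + 0.842 = 2.487.
d_min = 2.487 / √160 = 2.487 / 12.649 = 0.197.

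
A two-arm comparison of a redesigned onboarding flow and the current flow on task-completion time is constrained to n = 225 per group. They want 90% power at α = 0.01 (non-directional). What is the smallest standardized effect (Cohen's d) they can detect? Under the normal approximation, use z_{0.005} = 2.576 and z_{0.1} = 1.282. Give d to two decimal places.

d_min ≈ 0.36

For two independent groups of n = 225 each: d_min = (z_{α/2} + z_β)·√(2/n).
z-sum = 2.576 + 1.282 = 3.858.
d_min = 3.858 × √(2/225) = 3.858 × 0.0943 = 0.364.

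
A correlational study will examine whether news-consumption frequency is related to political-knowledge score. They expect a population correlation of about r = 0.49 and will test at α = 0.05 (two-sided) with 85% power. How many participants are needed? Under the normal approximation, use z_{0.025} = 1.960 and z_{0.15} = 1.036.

Fisher's z: C = ½·ln((1+r)/(1−r)) = ½·ln(2.9216) = 0.5361.
n = ((z_{α/2} + z_β)/C)² + 3.
(1.960 + 1.036) / 0.5361 = 2.996 / 0.5361 = 5.589.
n = 5.589² + 3 = 31.23 + 3 = 34.2.
Round up.

n = 35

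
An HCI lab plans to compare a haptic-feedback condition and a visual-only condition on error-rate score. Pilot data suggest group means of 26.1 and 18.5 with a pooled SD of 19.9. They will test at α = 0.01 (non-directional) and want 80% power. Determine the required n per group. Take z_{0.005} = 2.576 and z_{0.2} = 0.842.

n = 161 per group

Cohen's d = |M₁ − M₂| / SD_pooled = |26.1 − 18.5| / 19.9 = 7.6 / 19.9 = 0.382.
For two independent groups with equal n: n = 2·((z_{α/2} + z_β) / d)².
z_{α/2} + z_β = 2.576 + 0.842 = 3.418.
n = 2 × (3.418 / 0.382)² = 2 × 8.948² = 2 × 80.06 = 160.1.
Round up to the next whole participant.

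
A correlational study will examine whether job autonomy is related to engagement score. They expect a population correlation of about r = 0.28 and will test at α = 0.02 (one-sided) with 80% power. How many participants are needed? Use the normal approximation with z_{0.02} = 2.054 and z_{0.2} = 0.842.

Fisher's z: C = ½·ln((1+r)/(1−r)) = ½·ln(1.7778) = 0.2877.
n = ((z_{α} + z_β)/C)² + 3.
(2.054 + 0.842) / 0.2877 = 2.896 / 0.2877 = 10.066.
n = 10.066² + 3 = 101.33 + 3 = 104.3.
Round up.

n = 105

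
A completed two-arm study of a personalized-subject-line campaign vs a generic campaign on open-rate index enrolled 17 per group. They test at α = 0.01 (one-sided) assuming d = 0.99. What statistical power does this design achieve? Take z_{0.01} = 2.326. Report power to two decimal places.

power ≈ 0.71

For two equal groups, power = Φ(d·√(n/2) − z_{α}).
d·√(n/2) = 0.99 × √(17/2) = 0.99 × 2.915 = 2.886.
z_β = 2.886 − 2.326 = 0.560.
Power = Φ(0.560) = 0.712.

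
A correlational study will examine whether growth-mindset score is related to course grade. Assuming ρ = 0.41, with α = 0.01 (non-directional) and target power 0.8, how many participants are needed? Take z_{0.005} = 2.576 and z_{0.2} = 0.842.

Fisher's z: C = ½·ln((1+r)/(1−r)) = ½·ln(2.3898) = 0.4356.
n = ((z_{α/2} + z_β)/C)² + 3.
(2.576 + 0.842) / 0.4356 = 3.418 / 0.4356 = 7.847.
n = 7.847² + 3 = 61.57 + 3 = 64.6.
Round up.

n = 65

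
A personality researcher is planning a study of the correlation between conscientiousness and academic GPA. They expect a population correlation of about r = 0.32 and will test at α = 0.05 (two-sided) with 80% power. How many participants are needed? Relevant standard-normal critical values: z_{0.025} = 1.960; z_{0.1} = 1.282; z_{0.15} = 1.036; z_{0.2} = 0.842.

n = 75

Fisher's z: C = ½·ln((1+r)/(1−r)) = ½·ln(1.9412) = 0.3316.
n = ((z_{α/2} + z_β)/C)² + 3.
(1.960 + 0.842) / 0.3316 = 2.802 / 0.3316 = 8.450.
n = 8.450² + 3 = 71.40 + 3 = 74.4.
Round up.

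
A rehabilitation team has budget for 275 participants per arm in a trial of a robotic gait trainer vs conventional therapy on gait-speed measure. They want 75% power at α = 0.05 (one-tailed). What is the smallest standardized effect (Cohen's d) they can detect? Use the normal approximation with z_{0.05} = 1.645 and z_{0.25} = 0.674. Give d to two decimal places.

For two independent groups of n = 275 each: d_min = (z_{α} + z_β)·√(2/n).
z-sum = 1.645 + 0.674 = 2.319.
d_min = 2.319 × √(2/275) = 2.319 × 0.0853 = 0.198.

d_min ≈ 0.20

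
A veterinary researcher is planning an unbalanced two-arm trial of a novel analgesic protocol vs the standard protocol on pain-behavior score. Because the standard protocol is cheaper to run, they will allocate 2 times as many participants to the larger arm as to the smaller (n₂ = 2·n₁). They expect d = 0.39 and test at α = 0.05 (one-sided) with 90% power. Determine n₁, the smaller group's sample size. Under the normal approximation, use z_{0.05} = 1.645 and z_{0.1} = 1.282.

With allocation ratio k = n₂/n₁ = 2, Var(x̄₁−x̄₂) = σ²(1/n₁ + 1/(k·n₁)) = σ²·(k+1)/(k·n₁).
So n₁ = (1 + 1/k)·((z_{α} + z_β)/d)² = 1.500 × (2.927/0.39)².
n₁ = 1.500 × 56.33 = 84.5.
Round up: n₁ = 85, giving n₂ = 2 × 85 = 170.

n₁ = 85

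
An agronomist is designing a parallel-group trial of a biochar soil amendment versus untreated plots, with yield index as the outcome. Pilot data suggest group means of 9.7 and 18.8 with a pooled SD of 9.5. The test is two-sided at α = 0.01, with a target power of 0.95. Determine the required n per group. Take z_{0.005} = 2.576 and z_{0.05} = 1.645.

n = 39 per group

Cohen's d = |M₁ − M₂| / SD_pooled = |9.7 − 18.8| / 9.5 = 9.1 / 9.5 = 0.958.
For two independent groups with equal n: n = 2·((z_{α/2} + z_β) / d)².
z_{α/2} + z_β = 2.576 + 1.645 = 4.221.
n = 2 × (4.221 / 0.958)² = 2 × 4.406² = 2 × 19.41 = 38.8.
Round up to the next whole participant.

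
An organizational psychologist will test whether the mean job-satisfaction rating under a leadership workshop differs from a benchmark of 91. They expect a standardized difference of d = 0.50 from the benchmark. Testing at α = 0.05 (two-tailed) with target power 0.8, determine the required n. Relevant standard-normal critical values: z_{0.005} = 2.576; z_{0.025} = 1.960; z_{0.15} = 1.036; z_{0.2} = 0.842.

For a one-sample test: n = ((z_{α/2} + z_β) / d)².
z_{α/2} + z_β = 1.960 + 0.842 = 2.802.
n = (2.802 / 0.50)² = 5.604² = 31.40.
Round up.

n = 32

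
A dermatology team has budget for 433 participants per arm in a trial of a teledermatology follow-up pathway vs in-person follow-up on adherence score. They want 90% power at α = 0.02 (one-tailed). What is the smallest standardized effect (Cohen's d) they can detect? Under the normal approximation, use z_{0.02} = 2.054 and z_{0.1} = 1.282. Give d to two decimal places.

For two independent groups of n = 433 each: d_min = (z_{α} + z_β)·√(2/n).
z-sum = 2.054 + 1.282 = 3.336.
d_min = 3.336 × √(2/433) = 3.336 × 0.0680 = 0.227.

d_min ≈ 0.23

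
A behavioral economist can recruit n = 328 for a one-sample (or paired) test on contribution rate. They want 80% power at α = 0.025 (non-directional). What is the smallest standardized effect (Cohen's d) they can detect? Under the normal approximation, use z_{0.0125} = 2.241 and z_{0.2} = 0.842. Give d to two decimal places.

For a single sample (or paired design) of n = 328: d_min = (z_{α/2} + z_β)/√n.
z-sum = 2.241 + 0.842 = 3.083.
d_min = 3.083 / √328 = 3.083 / 18.111 = 0.170.

d_min ≈ 0.17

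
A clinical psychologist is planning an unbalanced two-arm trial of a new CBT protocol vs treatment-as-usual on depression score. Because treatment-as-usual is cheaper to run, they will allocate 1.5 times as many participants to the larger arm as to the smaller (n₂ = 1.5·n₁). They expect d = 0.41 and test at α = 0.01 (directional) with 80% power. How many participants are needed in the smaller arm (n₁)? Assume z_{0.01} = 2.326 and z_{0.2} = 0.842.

n₁ = 100

With allocation ratio k = n₂/n₁ = 1.5, Var(x̄₁−x̄₂) = σ²(1/n₁ + 1/(k·n₁)) = σ²·(k+1)/(k·n₁).
So n₁ = (1 + 1/k)·((z_{α} + z_β)/d)² = 1.667 × (3.168/0.41)².
n₁ = 1.667 × 59.70 = 99.5.
Round up: n₁ = 100, giving n₂ = 1.5 × 100 = 150.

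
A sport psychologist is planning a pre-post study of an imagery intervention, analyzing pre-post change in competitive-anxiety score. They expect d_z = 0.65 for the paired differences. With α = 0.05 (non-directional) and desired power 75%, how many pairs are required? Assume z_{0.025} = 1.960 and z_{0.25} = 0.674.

n = 17 pairs

For a paired (one-sample on differences) test: n = ((z_{α/2} + z_β) / d)².
z_{α/2} + z_β = 1.960 + 0.674 = 2.634.
n = (2.634 / 0.65)² = 4.052² = 16.42.
Round up.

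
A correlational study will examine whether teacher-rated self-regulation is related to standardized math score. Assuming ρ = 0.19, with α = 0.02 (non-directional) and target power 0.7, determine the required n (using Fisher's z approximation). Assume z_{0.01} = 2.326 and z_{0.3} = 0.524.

Fisher's z: C = ½·ln((1+r)/(1−r)) = ½·ln(1.4691) = 0.1923.
n = ((z_{α/2} + z_β)/C)² + 3.
(2.326 + 0.524) / 0.1923 = 2.850 / 0.1923 = 14.821.
n = 14.821² + 3 = 219.65 + 3 = 222.6.
Round up.

n = 223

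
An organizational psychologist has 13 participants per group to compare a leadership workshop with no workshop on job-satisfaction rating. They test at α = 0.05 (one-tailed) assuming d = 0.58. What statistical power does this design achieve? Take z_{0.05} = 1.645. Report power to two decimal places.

For two equal groups, power = Φ(d·√(n/2) − z_{α}).
d·√(n/2) = 0.58 × √(13/2) = 0.58 × 2.550 = 1.479.
z_β = 1.479 − 1.645 = -0.166.
Power = Φ(-0.166) = 0.434.

power ≈ 0.43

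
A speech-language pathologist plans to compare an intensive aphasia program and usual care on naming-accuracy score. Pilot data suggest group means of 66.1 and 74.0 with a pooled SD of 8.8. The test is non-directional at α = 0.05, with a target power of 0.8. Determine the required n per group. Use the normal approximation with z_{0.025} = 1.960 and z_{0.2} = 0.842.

n = 20 per group

Cohen's d = |M₁ − M₂| / SD_pooled = |66.1 − 74.0| / 8.8 = 7.9 / 8.8 = 0.898.
For two independent groups with equal n: n = 2·((z_{α/2} + z_β) / d)².
z_{α/2} + z_β = 1.960 + 0.842 = 2.802.
n = 2 × (2.802 / 0.898)² = 2 × 3.120² = 2 × 9.74 = 19.5.
Round up to the next whole participant.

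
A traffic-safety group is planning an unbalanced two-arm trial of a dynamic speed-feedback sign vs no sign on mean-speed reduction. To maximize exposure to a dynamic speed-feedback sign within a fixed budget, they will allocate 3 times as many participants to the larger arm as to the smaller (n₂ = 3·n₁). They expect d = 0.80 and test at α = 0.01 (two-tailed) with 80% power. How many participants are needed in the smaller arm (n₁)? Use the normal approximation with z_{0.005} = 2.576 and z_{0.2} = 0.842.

n₁ = 25

With allocation ratio k = n₂/n₁ = 3, Var(x̄₁−x̄₂) = σ²(1/n₁ + 1/(k·n₁)) = σ²·(k+1)/(k·n₁).
So n₁ = (1 + 1/k)·((z_{α/2} + z_β)/d)² = 1.333 × (3.418/0.80)².
n₁ = 1.333 × 18.25 = 24.3.
Round up: n₁ = 25, giving n₂ = 3 × 25 = 75.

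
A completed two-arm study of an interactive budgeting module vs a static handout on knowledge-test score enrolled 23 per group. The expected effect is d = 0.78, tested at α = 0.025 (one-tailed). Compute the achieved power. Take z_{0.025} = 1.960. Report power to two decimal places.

For two equal groups, power = Φ(d·√(n/2) − z_{α}).
d·√(n/2) = 0.78 × √(23/2) = 0.78 × 3.391 = 2.645.
z_β = 2.645 − 1.960 = 0.685.
Power = Φ(0.685) = 0.753.

power ≈ 0.75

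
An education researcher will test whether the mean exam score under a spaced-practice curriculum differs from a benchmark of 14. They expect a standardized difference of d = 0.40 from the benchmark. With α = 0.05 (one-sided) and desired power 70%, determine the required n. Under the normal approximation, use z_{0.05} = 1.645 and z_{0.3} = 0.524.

For a one-sample test: n = ((z_{α} + z_β) / d)².
z_{α} + z_β = 1.645 + 0.524 = 2.169.
n = (2.169 / 0.40)² = 5.422² = 29.40.
Round up.

n = 30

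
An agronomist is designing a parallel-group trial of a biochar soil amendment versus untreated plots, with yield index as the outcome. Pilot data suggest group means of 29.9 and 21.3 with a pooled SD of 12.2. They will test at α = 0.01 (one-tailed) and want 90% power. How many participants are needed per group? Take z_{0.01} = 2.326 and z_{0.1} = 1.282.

Cohen's d = |M₁ − M₂| / SD_pooled = |29.9 − 21.3| / 12.2 = 8.6 / 12.2 = 0.705.
For two independent groups with equal n: n = 2·((z_{α} + z_β) / d)².
z_{α} + z_β = 2.326 + 1.282 = 3.608.
n = 2 × (3.608 / 0.705)² = 2 × 5.118² = 2 × 26.19 = 52.4.
Round up to the next whole participant.

n = 53 per group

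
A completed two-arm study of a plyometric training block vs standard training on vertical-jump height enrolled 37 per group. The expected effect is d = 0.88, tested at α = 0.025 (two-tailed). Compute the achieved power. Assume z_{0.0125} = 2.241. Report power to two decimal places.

For two equal groups, power = Φ(d·√(n/2) − z_{α/2}).
d·√(n/2) = 0.88 × √(37/2) = 0.88 × 4.301 = 3.785.
z_β = 3.785 − 2.241 = 1.544.
Power = Φ(1.544) = 0.939.

power ≈ 0.94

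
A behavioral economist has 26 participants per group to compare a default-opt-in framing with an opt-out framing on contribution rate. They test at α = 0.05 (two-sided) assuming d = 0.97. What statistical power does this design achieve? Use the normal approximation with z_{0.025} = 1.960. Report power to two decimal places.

power ≈ 0.94

For two equal groups, power = Φ(d·√(n/2) − z_{α/2}).
d·√(n/2) = 0.97 × √(26/2) = 0.97 × 3.606 = 3.497.
z_β = 3.497 − 1.960 = 1.537.
Power = Φ(1.537) = 0.938.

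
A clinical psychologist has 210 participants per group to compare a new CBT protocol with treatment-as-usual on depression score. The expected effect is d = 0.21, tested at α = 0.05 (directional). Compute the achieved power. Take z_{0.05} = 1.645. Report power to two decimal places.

For two equal groups, power = Φ(d·√(n/2) − z_{α}).
d·√(n/2) = 0.21 × √(210/2) = 0.21 × 10.247 = 2.152.
z_β = 2.152 − 1.645 = 0.507.
Power = Φ(0.507) = 0.694.

power ≈ 0.69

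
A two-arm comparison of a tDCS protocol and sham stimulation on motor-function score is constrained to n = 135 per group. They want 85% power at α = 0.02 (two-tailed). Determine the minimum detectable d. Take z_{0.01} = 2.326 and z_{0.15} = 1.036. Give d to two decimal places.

For two independent groups of n = 135 each: d_min = (z_{α/2} + z_β)·√(2/n).
z-sum = 2.326 + 1.036 = 3.362.
d_min = 3.362 × √(2/135) = 3.362 × 0.1217 = 0.409.

d_min ≈ 0.41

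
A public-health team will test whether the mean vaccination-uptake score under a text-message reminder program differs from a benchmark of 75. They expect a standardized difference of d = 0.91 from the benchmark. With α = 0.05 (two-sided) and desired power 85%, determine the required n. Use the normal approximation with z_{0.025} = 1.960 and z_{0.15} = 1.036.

For a one-sample test: n = ((z_{α/2} + z_β) / d)².
z_{α/2} + z_β = 1.960 + 1.036 = 2.996.
n = (2.996 / 0.91)² = 3.292² = 10.84.
Round up.

n = 11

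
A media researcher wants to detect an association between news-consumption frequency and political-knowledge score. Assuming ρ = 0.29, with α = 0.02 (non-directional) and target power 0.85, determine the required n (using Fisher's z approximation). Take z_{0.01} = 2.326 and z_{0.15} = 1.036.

n = 130

Fisher's z: C = ½·ln((1+r)/(1−r)) = ½·ln(1.8169) = 0.2986.
n = ((z_{α/2} + z_β)/C)² + 3.
(2.326 + 1.036) / 0.2986 = 3.362 / 0.2986 = 11.259.
n = 11.259² + 3 = 126.77 + 3 = 129.8.
Round up.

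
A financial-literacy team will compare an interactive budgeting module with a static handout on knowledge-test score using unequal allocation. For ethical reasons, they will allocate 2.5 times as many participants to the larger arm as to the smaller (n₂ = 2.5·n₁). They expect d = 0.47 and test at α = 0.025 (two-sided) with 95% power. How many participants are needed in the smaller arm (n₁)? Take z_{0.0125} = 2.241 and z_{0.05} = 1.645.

n₁ = 96

With allocation ratio k = n₂/n₁ = 2.5, Var(x̄₁−x̄₂) = σ²(1/n₁ + 1/(k·n₁)) = σ²·(k+1)/(k·n₁).
So n₁ = (1 + 1/k)·((z_{α/2} + z_β)/d)² = 1.400 × (3.886/0.47)².
n₁ = 1.400 × 68.36 = 95.7.
Round up: n₁ = 96, giving n₂ = 2.5 × 96 = 240.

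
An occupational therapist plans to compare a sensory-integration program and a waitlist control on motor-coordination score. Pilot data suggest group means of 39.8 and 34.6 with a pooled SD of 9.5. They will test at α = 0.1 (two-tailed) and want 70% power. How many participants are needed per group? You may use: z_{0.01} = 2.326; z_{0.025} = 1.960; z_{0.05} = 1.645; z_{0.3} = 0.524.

Cohen's d = |M₁ − M₂| / SD_pooled = |39.8 − 34.6| / 9.5 = 5.2 / 9.5 = 0.547.
For two independent groups with equal n: n = 2·((z_{α/2} + z_β) / d)².
z_{α/2} + z_β = 1.645 + 0.524 = 2.169.
n = 2 × (2.169 / 0.547)² = 2 × 3.965² = 2 × 15.72 = 31.4.
Round up to the next whole participant.

n = 32 per group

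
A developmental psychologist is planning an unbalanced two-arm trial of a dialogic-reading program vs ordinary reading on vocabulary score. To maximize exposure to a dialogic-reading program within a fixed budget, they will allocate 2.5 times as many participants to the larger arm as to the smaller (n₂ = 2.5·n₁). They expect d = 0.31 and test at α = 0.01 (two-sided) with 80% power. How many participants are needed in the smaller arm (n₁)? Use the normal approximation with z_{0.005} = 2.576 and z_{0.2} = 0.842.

With allocation ratio k = n₂/n₁ = 2.5, Var(x̄₁−x̄₂) = σ²(1/n₁ + 1/(k·n₁)) = σ²·(k+1)/(k·n₁).
So n₁ = (1 + 1/k)·((z_{α/2} + z_β)/d)² = 1.400 × (3.418/0.31)².
n₁ = 1.400 × 121.57 = 170.2.
Round up: n₁ = 171, giving n₂ = ⌈2.5 × 171⌉ = ⌈427.5⌉ = 428.

n₁ = 171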